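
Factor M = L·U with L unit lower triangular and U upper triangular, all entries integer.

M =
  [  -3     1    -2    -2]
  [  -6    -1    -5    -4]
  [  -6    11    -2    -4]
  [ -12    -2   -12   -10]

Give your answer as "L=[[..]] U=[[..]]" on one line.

L=[[1,0,0,0],[2,1,0,0],[2,-3,1,0],[4,2,2,1]] U=[[-3,1,-2,-2],[0,-3,-1,0],[0,0,-1,0],[0,0,0,-2]]

  R1 -= 2·R0 → [0,-3,-1,0]
  R2 -= 2·R0 → [0,9,2,0]
  R3 -= 4·R0 → [0,-6,-4,-2]
  R2 -= -3·R1 → [0,0,-1,0]
  R3 -= 2·R1 → [0,0,-2,-2]
  R3 -= 2·R2 → [0,0,0,-2]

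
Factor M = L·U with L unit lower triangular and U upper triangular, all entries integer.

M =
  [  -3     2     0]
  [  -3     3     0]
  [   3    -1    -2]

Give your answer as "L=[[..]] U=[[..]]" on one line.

L=[[1,0,0],[1,1,0],[-1,1,1]] U=[[-3,2,0],[0,1,0],[0,0,-2]]

  r1 -= 1·r0 → [0,1,0]
  r2 -= -1·r0 → [0,1,-2]
  r2 -= 1·r1 → [0,0,-2]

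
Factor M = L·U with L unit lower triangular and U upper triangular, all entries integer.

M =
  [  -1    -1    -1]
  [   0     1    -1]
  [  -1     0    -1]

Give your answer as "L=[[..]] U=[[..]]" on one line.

L=[[1,0,0],[0,1,0],[1,1,1]] U=[[-1,-1,-1],[0,1,-1],[0,0,1]]

  row1 -= 0·row0 → [0,1,-1]
  row2 -= 1·row0 → [0,1,0]
  row2 -= 1·row1 → [0,0,1]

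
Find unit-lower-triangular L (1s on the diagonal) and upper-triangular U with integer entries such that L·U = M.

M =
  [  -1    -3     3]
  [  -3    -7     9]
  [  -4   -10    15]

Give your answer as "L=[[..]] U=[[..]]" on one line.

L=[[1,0,0],[3,1,0],[4,1,1]] U=[[-1,-3,3],[0,2,0],[0,0,3]]

  row1 -= 3·row0 → [0,2,0]
  row2 -= 4·row0 → [0,2,3]
  row2 -= 1·row1 → [0,0,3]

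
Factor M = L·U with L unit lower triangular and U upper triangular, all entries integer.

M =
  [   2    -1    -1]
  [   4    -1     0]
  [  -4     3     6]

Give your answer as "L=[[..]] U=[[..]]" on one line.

  r1 -= 2·r0 → [0,1,2]
  r2 -= -2·r0 → [0,1,4]
  r2 -= 1·r1 → [0,0,2]

L=[[1,0,0],[2,1,0],[-2,1,1]] U=[[2,-1,-1],[0,1,2],[0,0,2]]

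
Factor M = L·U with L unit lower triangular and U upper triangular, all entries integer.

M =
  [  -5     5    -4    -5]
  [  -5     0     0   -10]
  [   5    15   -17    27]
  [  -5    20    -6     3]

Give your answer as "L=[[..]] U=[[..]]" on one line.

  row1 -= 1·row0 → [0,-5,4,-5]
  row2 -= -1·row0 → [0,20,-21,22]
  row3 -= 1·row0 → [0,15,-2,8]
  row2 -= -4·row1 → [0,0,-5,2]
  row3 -= -3·row1 → [0,0,10,-7]
  row3 -= -2·row2 → [0,0,0,-3]

L=[[1,0,0,0],[1,1,0,0],[-1,-4,1,0],[1,-3,-2,1]] U=[[-5,5,-4,-5],[0,-5,4,-5],[0,0,-5,2],[0,0,0,-3]]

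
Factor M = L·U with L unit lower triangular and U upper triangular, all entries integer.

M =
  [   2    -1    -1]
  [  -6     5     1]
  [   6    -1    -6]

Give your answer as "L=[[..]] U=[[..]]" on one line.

  r1 -= -3·r0 → [0,2,-2]
  r2 -= 3·r0 → [0,2,-3]
  r2 -= 1·r1 → [0,0,-1]

L=[[1,0,0],[-3,1,0],[3,1,1]] U=[[2,-1,-1],[0,2,-2],[0,0,-1]]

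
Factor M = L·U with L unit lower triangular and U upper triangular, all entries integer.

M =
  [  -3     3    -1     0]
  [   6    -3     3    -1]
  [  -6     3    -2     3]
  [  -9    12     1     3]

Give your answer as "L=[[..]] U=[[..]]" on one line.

L=[[1,0,0,0],[-2,1,0,0],[2,-1,1,0],[3,1,3,1]] U=[[-3,3,-1,0],[0,3,1,-1],[0,0,1,2],[0,0,0,-2]]

  R1 -= -2·R0 → [0,3,1,-1]
  R2 -= 2·R0 → [0,-3,0,3]
  R3 -= 3·R0 → [0,3,4,3]
  R2 -= -1·R1 → [0,0,1,2]
  R3 -= 1·R1 → [0,0,3,4]
  R3 -= 3·R2 → [0,0,0,-2]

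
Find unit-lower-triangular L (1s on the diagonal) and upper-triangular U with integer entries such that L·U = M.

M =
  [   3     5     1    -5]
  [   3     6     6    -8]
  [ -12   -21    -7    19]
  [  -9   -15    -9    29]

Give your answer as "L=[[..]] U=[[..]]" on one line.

  row1 -= 1·row0 → [0,1,5,-3]
  row2 -= -4·row0 → [0,-1,-3,-1]
  row3 -= -3·row0 → [0,0,-6,14]
  row2 -= -1·row1 → [0,0,2,-4]
  row3 -= 0·row1 → [0,0,-6,14]
  row3 -= -3·row2 → [0,0,0,2]

L=[[1,0,0,0],[1,1,0,0],[-4,-1,1,0],[-3,0,-3,1]] U=[[3,5,1,-5],[0,1,5,-3],[0,0,2,-4],[0,0,0,2]]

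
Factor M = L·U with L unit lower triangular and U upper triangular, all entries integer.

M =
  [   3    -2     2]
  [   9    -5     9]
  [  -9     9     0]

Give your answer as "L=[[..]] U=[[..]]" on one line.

L=[[1,0,0],[3,1,0],[-3,3,1]] U=[[3,-2,2],[0,1,3],[0,0,-3]]

  r1 -= 3·r0 → [0,1,3]
  r2 -= -3·r0 → [0,3,6]
  r2 -= 3·r1 → [0,0,-3]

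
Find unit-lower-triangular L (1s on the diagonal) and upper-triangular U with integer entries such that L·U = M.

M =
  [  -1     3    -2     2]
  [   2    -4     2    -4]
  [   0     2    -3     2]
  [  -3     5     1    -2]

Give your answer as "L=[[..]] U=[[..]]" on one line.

L=[[1,0,0,0],[-2,1,0,0],[0,1,1,0],[3,-2,-3,1]] U=[[-1,3,-2,2],[0,2,-2,0],[0,0,-1,2],[0,0,0,-2]]

  R1 -= -2·R0 → [0,2,-2,0]
  R2 -= 0·R0 → [0,2,-3,2]
  R3 -= 3·R0 → [0,-4,7,-8]
  R2 -= 1·R1 → [0,0,-1,2]
  R3 -= -2·R1 → [0,0,3,-8]
  R3 -= -3·R2 → [0,0,0,-2]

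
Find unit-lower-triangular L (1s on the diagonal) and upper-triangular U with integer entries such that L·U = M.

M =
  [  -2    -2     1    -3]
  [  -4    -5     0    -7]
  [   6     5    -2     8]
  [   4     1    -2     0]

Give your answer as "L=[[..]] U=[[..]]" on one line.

L=[[1,0,0,0],[2,1,0,0],[-3,1,1,0],[-2,3,2,1]] U=[[-2,-2,1,-3],[0,-1,-2,-1],[0,0,3,0],[0,0,0,-3]]

  r1 -= 2·r0 → [0,-1,-2,-1]
  r2 -= -3·r0 → [0,-1,1,-1]
  r3 -= -2·r0 → [0,-3,0,-6]
  r2 -= 1·r1 → [0,0,3,0]
  r3 -= 3·r1 → [0,0,6,-3]
  r3 -= 2·r2 → [0,0,0,-3]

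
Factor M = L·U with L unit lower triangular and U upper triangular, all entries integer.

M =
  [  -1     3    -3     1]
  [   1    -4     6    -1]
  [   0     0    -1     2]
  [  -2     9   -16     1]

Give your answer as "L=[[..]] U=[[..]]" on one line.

  R1 -= -1·R0 → [0,-1,3,0]
  R2 -= 0·R0 → [0,0,-1,2]
  R3 -= 2·R0 → [0,3,-10,-1]
  R2 -= 0·R1 → [0,0,-1,2]
  R3 -= -3·R1 → [0,0,-1,-1]
  R3 -= 1·R2 → [0,0,0,-3]

L=[[1,0,0,0],[-1,1,0,0],[0,0,1,0],[2,-3,1,1]] U=[[-1,3,-3,1],[0,-1,3,0],[0,0,-1,2],[0,0,0,-3]]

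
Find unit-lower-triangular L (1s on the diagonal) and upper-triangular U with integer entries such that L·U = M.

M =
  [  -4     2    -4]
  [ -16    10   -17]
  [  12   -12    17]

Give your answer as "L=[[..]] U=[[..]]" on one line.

  R1 -= 4·R0 → [0,2,-1]
  R2 -= -3·R0 → [0,-6,5]
  R2 -= -3·R1 → [0,0,2]

L=[[1,0,0],[4,1,0],[-3,-3,1]] U=[[-4,2,-4],[0,2,-1],[0,0,2]]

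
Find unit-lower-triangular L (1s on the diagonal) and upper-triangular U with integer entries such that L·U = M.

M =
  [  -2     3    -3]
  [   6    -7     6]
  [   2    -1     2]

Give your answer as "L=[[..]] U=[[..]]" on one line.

L=[[1,0,0],[-3,1,0],[-1,1,1]] U=[[-2,3,-3],[0,2,-3],[0,0,2]]

  row1 -= -3·row0 → [0,2,-3]
  row2 -= -1·row0 → [0,2,-1]
  row2 -= 1·row1 → [0,0,2]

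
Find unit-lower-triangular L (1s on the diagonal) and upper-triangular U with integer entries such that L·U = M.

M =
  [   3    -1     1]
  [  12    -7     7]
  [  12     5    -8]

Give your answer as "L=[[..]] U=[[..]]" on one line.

  r1 -= 4·r0 → [0,-3,3]
  r2 -= 4·r0 → [0,9,-12]
  r2 -= -3·r1 → [0,0,-3]

L=[[1,0,0],[4,1,0],[4,-3,1]] U=[[3,-1,1],[0,-3,3],[0,0,-3]]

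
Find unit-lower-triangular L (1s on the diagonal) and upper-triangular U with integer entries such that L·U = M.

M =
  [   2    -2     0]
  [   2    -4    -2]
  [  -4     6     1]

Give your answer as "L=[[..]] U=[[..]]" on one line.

L=[[1,0,0],[1,1,0],[-2,-1,1]] U=[[2,-2,0],[0,-2,-2],[0,0,-1]]

  R1 -= 1·R0 → [0,-2,-2]
  R2 -= -2·R0 → [0,2,1]
  R2 -= -1·R1 → [0,0,-1]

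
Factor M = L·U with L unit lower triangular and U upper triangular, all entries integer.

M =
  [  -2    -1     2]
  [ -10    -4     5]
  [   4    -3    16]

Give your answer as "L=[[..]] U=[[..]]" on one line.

  r1 -= 5·r0 → [0,1,-5]
  r2 -= -2·r0 → [0,-5,20]
  r2 -= -5·r1 → [0,0,-5]

L=[[1,0,0],[5,1,0],[-2,-5,1]] U=[[-2,-1,2],[0,1,-5],[0,0,-5]]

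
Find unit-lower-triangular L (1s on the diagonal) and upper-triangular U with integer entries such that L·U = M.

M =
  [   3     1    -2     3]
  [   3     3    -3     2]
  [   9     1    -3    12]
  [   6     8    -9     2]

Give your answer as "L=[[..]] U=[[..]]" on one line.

L=[[1,0,0,0],[1,1,0,0],[3,-1,1,0],[2,3,-1,1]] U=[[3,1,-2,3],[0,2,-1,-1],[0,0,2,2],[0,0,0,1]]

  row1 -= 1·row0 → [0,2,-1,-1]
  row2 -= 3·row0 → [0,-2,3,3]
  row3 -= 2·row0 → [0,6,-5,-4]
  row2 -= -1·row1 → [0,0,2,2]
  row3 -= 3·row1 → [0,0,-2,-1]
  row3 -= -1·row2 → [0,0,0,1]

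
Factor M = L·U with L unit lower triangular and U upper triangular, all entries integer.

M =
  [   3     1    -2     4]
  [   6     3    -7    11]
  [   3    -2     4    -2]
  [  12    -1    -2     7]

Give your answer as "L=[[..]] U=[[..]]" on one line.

  row1 -= 2·row0 → [0,1,-3,3]
  row2 -= 1·row0 → [0,-3,6,-6]
  row3 -= 4·row0 → [0,-5,6,-9]
  row2 -= -3·row1 → [0,0,-3,3]
  row3 -= -5·row1 → [0,0,-9,6]
  row3 -= 3·row2 → [0,0,0,-3]

L=[[1,0,0,0],[2,1,0,0],[1,-3,1,0],[4,-5,3,1]] U=[[3,1,-2,4],[0,1,-3,3],[0,0,-3,3],[0,0,0,-3]]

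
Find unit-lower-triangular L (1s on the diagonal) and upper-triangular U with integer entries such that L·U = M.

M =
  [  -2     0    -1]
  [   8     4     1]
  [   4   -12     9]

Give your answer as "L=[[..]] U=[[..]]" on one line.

L=[[1,0,0],[-4,1,0],[-2,-3,1]] U=[[-2,0,-1],[0,4,-3],[0,0,-2]]

  R1 -= -4·R0 → [0,4,-3]
  R2 -= -2·R0 → [0,-12,7]
  R2 -= -3·R1 → [0,0,-2]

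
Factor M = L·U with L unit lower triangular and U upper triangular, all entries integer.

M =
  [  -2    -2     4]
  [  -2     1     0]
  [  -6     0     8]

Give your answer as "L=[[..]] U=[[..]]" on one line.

  row1 -= 1·row0 → [0,3,-4]
  row2 -= 3·row0 → [0,6,-4]
  row2 -= 2·row1 → [0,0,4]

L=[[1,0,0],[1,1,0],[3,2,1]] U=[[-2,-2,4],[0,3,-4],[0,0,4]]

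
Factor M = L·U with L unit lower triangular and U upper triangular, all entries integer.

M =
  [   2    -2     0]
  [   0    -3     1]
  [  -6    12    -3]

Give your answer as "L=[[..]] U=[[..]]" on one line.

  r1 -= 0·r0 → [0,-3,1]
  r2 -= -3·r0 → [0,6,-3]
  r2 -= -2·r1 → [0,0,-1]

L=[[1,0,0],[0,1,0],[-3,-2,1]] U=[[2,-2,0],[0,-3,1],[0,0,-1]]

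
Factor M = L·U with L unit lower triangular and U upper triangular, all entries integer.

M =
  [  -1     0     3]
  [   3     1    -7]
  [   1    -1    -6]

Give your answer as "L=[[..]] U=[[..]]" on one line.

L=[[1,0,0],[-3,1,0],[-1,-1,1]] U=[[-1,0,3],[0,1,2],[0,0,-1]]

  r1 -= -3·r0 → [0,1,2]
  r2 -= -1·r0 → [0,-1,-3]
  r2 -= -1·r1 → [0,0,-1]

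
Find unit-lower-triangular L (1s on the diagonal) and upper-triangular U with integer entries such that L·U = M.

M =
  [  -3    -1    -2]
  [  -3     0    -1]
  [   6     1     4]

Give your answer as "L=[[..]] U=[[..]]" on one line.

  R1 -= 1·R0 → [0,1,1]
  R2 -= -2·R0 → [0,-1,0]
  R2 -= -1·R1 → [0,0,1]

L=[[1,0,0],[1,1,0],[-2,-1,1]] U=[[-3,-1,-2],[0,1,1],[0,0,1]]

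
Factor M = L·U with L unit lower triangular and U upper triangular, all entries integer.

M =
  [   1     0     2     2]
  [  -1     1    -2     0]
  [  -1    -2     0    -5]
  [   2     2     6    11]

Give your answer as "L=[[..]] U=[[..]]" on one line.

L=[[1,0,0,0],[-1,1,0,0],[-1,-2,1,0],[2,2,1,1]] U=[[1,0,2,2],[0,1,0,2],[0,0,2,1],[0,0,0,2]]

  row1 -= -1·row0 → [0,1,0,2]
  row2 -= -1·row0 → [0,-2,2,-3]
  row3 -= 2·row0 → [0,2,2,7]
  row2 -= -2·row1 → [0,0,2,1]
  row3 -= 2·row1 → [0,0,2,3]
  row3 -= 1·row2 → [0,0,0,2]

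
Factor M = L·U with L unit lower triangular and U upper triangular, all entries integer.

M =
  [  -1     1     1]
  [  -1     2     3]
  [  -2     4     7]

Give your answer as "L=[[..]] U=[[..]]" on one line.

L=[[1,0,0],[1,1,0],[2,2,1]] U=[[-1,1,1],[0,1,2],[0,0,1]]

  R1 -= 1·R0 → [0,1,2]
  R2 -= 2·R0 → [0,2,5]
  R2 -= 2·R1 → [0,0,1]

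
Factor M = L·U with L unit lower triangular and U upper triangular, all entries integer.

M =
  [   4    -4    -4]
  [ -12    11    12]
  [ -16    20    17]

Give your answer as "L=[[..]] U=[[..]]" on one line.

L=[[1,0,0],[-3,1,0],[-4,-4,1]] U=[[4,-4,-4],[0,-1,0],[0,0,1]]

  R1 -= -3·R0 → [0,-1,0]
  R2 -= -4·R0 → [0,4,1]
  R2 -= -4·R1 → [0,0,1]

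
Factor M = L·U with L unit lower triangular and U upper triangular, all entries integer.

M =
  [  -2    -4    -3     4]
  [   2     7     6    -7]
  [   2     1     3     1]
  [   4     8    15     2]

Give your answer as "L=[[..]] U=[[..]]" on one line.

L=[[1,0,0,0],[-1,1,0,0],[-1,-1,1,0],[-2,0,3,1]] U=[[-2,-4,-3,4],[0,3,3,-3],[0,0,3,2],[0,0,0,4]]

  row1 -= -1·row0 → [0,3,3,-3]
  row2 -= -1·row0 → [0,-3,0,5]
  row3 -= -2·row0 → [0,0,9,10]
  row2 -= -1·row1 → [0,0,3,2]
  row3 -= 0·row1 → [0,0,9,10]
  row3 -= 3·row2 → [0,0,0,4]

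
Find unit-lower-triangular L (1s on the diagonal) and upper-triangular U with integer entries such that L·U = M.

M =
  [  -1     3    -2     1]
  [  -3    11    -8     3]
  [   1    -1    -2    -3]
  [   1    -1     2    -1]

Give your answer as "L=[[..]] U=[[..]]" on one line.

  r1 -= 3·r0 → [0,2,-2,0]
  r2 -= -1·r0 → [0,2,-4,-2]
  r3 -= -1·r0 → [0,2,0,0]
  r2 -= 1·r1 → [0,0,-2,-2]
  r3 -= 1·r1 → [0,0,2,0]
  r3 -= -1·r2 → [0,0,0,-2]

L=[[1,0,0,0],[3,1,0,0],[-1,1,1,0],[-1,1,-1,1]] U=[[-1,3,-2,1],[0,2,-2,0],[0,0,-2,-2],[0,0,0,-2]]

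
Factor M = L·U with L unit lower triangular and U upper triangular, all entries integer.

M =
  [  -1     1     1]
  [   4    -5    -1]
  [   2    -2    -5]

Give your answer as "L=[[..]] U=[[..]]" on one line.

  row1 -= -4·row0 → [0,-1,3]
  row2 -= -2·row0 → [0,0,-3]
  row2 -= 0·row1 → [0,0,-3]

L=[[1,0,0],[-4,1,0],[-2,0,1]] U=[[-1,1,1],[0,-1,3],[0,0,-3]]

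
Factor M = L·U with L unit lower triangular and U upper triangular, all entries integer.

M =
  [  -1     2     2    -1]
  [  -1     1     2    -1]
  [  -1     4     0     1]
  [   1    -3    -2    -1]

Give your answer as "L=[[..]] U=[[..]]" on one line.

L=[[1,0,0,0],[1,1,0,0],[1,-2,1,0],[-1,1,0,1]] U=[[-1,2,2,-1],[0,-1,0,0],[0,0,-2,2],[0,0,0,-2]]

  r1 -= 1·r0 → [0,-1,0,0]
  r2 -= 1·r0 → [0,2,-2,2]
  r3 -= -1·r0 → [0,-1,0,-2]
  r2 -= -2·r1 → [0,0,-2,2]
  r3 -= 1·r1 → [0,0,0,-2]
  r3 -= 0·r2 → [0,0,0,-2]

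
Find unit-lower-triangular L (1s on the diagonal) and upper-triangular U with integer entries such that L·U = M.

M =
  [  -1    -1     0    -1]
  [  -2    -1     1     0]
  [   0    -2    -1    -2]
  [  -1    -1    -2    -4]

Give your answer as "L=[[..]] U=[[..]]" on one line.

L=[[1,0,0,0],[2,1,0,0],[0,-2,1,0],[1,0,-2,1]] U=[[-1,-1,0,-1],[0,1,1,2],[0,0,1,2],[0,0,0,1]]

  r1 -= 2·r0 → [0,1,1,2]
  r2 -= 0·r0 → [0,-2,-1,-2]
  r3 -= 1·r0 → [0,0,-2,-3]
  r2 -= -2·r1 → [0,0,1,2]
  r3 -= 0·r1 → [0,0,-2,-3]
  r3 -= -2·r2 → [0,0,0,1]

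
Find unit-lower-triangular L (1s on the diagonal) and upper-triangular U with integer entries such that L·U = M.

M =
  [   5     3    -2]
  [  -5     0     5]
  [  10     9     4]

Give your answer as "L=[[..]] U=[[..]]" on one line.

  row1 -= -1·row0 → [0,3,3]
  row2 -= 2·row0 → [0,3,8]
  row2 -= 1·row1 → [0,0,5]

L=[[1,0,0],[-1,1,0],[2,1,1]] U=[[5,3,-2],[0,3,3],[0,0,5]]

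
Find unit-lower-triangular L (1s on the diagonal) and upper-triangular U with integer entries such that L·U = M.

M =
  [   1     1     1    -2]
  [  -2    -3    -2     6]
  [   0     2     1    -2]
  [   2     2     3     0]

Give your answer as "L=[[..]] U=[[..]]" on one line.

  r1 -= -2·r0 → [0,-1,0,2]
  r2 -= 0·r0 → [0,2,1,-2]
  r3 -= 2·r0 → [0,0,1,4]
  r2 -= -2·r1 → [0,0,1,2]
  r3 -= 0·r1 → [0,0,1,4]
  r3 -= 1·r2 → [0,0,0,2]

L=[[1,0,0,0],[-2,1,0,0],[0,-2,1,0],[2,0,1,1]] U=[[1,1,1,-2],[0,-1,0,2],[0,0,1,2],[0,0,0,2]]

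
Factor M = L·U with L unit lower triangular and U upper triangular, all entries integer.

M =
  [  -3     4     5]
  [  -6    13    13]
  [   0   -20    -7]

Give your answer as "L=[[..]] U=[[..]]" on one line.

L=[[1,0,0],[2,1,0],[0,-4,1]] U=[[-3,4,5],[0,5,3],[0,0,5]]

  r1 -= 2·r0 → [0,5,3]
  r2 -= 0·r0 → [0,-20,-7]
  r2 -= -4·r1 → [0,0,5]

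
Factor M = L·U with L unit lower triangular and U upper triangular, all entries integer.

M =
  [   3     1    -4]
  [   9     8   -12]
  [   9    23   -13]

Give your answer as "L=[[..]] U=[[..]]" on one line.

  row1 -= 3·row0 → [0,5,0]
  row2 -= 3·row0 → [0,20,-1]
  row2 -= 4·row1 → [0,0,-1]

L=[[1,0,0],[3,1,0],[3,4,1]] U=[[3,1,-4],[0,5,0],[0,0,-1]]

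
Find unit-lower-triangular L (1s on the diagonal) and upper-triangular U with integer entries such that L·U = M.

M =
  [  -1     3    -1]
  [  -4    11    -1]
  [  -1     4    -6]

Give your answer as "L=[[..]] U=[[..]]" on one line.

  r1 -= 4·r0 → [0,-1,3]
  r2 -= 1·r0 → [0,1,-5]
  r2 -= -1·r1 → [0,0,-2]

L=[[1,0,0],[4,1,0],[1,-1,1]] U=[[-1,3,-1],[0,-1,3],[0,0,-2]]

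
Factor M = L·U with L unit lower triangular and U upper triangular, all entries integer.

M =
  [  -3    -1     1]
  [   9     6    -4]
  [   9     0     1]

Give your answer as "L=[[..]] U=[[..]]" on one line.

L=[[1,0,0],[-3,1,0],[-3,-1,1]] U=[[-3,-1,1],[0,3,-1],[0,0,3]]

  r1 -= -3·r0 → [0,3,-1]
  r2 -= -3·r0 → [0,-3,4]
  r2 -= -1·r1 → [0,0,3]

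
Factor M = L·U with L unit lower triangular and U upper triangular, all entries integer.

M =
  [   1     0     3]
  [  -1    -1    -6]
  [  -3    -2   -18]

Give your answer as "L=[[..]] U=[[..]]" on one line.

  row1 -= -1·row0 → [0,-1,-3]
  row2 -= -3·row0 → [0,-2,-9]
  row2 -= 2·row1 → [0,0,-3]

L=[[1,0,0],[-1,1,0],[-3,2,1]] U=[[1,0,3],[0,-1,-3],[0,0,-3]]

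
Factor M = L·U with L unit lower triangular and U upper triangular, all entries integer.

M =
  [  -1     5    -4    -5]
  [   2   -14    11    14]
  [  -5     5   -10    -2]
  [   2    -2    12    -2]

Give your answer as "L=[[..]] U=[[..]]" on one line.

  row1 -= -2·row0 → [0,-4,3,4]
  row2 -= 5·row0 → [0,-20,10,23]
  row3 -= -2·row0 → [0,8,4,-12]
  row2 -= 5·row1 → [0,0,-5,3]
  row3 -= -2·row1 → [0,0,10,-4]
  row3 -= -2·row2 → [0,0,0,2]

L=[[1,0,0,0],[-2,1,0,0],[5,5,1,0],[-2,-2,-2,1]] U=[[-1,5,-4,-5],[0,-4,3,4],[0,0,-5,3],[0,0,0,2]]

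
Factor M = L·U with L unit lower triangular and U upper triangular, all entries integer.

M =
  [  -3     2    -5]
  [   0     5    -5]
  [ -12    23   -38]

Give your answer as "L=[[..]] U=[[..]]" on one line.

  R1 -= 0·R0 → [0,5,-5]
  R2 -= 4·R0 → [0,15,-18]
  R2 -= 3·R1 → [0,0,-3]

L=[[1,0,0],[0,1,0],[4,3,1]] U=[[-3,2,-5],[0,5,-5],[0,0,-3]]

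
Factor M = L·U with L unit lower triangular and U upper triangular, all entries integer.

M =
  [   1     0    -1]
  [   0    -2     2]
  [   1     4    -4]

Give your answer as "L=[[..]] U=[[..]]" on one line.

L=[[1,0,0],[0,1,0],[1,-2,1]] U=[[1,0,-1],[0,-2,2],[0,0,1]]

  R1 -= 0·R0 → [0,-2,2]
  R2 -= 1·R0 → [0,4,-3]
  R2 -= -2·R1 → [0,0,1]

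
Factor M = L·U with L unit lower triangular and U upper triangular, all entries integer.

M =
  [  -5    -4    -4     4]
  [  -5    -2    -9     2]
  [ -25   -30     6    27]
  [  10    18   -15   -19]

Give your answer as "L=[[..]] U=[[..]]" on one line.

L=[[1,0,0,0],[1,1,0,0],[5,-5,1,0],[-2,5,2,1]] U=[[-5,-4,-4,4],[0,2,-5,-2],[0,0,1,-3],[0,0,0,5]]

  row1 -= 1·row0 → [0,2,-5,-2]
  row2 -= 5·row0 → [0,-10,26,7]
  row3 -= -2·row0 → [0,10,-23,-11]
  row2 -= -5·row1 → [0,0,1,-3]
  row3 -= 5·row1 → [0,0,2,-1]
  row3 -= 2·row2 → [0,0,0,5]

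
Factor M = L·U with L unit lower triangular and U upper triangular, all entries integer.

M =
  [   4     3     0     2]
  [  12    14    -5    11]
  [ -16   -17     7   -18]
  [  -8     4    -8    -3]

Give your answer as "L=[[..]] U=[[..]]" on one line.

L=[[1,0,0,0],[3,1,0,0],[-4,-1,1,0],[-2,2,1,1]] U=[[4,3,0,2],[0,5,-5,5],[0,0,2,-5],[0,0,0,-4]]

  row1 -= 3·row0 → [0,5,-5,5]
  row2 -= -4·row0 → [0,-5,7,-10]
  row3 -= -2·row0 → [0,10,-8,1]
  row2 -= -1·row1 → [0,0,2,-5]
  row3 -= 2·row1 → [0,0,2,-9]
  row3 -= 1·row2 → [0,0,0,-4]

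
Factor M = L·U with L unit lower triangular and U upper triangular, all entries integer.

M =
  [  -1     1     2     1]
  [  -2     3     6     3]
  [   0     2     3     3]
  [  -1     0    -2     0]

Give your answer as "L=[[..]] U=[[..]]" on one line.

  R1 -= 2·R0 → [0,1,2,1]
  R2 -= 0·R0 → [0,2,3,3]
  R3 -= 1·R0 → [0,-1,-4,-1]
  R2 -= 2·R1 → [0,0,-1,1]
  R3 -= -1·R1 → [0,0,-2,0]
  R3 -= 2·R2 → [0,0,0,-2]

L=[[1,0,0,0],[2,1,0,0],[0,2,1,0],[1,-1,2,1]] U=[[-1,1,2,1],[0,1,2,1],[0,0,-1,1],[0,0,0,-2]]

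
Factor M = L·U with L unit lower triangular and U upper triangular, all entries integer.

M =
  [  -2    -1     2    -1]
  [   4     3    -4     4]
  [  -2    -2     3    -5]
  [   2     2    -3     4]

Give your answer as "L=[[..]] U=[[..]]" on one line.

  r1 -= -2·r0 → [0,1,0,2]
  r2 -= 1·r0 → [0,-1,1,-4]
  r3 -= -1·r0 → [0,1,-1,3]
  r2 -= -1·r1 → [0,0,1,-2]
  r3 -= 1·r1 → [0,0,-1,1]
  r3 -= -1·r2 → [0,0,0,-1]

L=[[1,0,0,0],[-2,1,0,0],[1,-1,1,0],[-1,1,-1,1]] U=[[-2,-1,2,-1],[0,1,0,2],[0,0,1,-2],[0,0,0,-1]]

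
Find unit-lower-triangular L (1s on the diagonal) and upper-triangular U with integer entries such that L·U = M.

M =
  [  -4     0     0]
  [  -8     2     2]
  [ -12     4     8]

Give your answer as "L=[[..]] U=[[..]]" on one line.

  R1 -= 2·R0 → [0,2,2]
  R2 -= 3·R0 → [0,4,8]
  R2 -= 2·R1 → [0,0,4]

L=[[1,0,0],[2,1,0],[3,2,1]] U=[[-4,0,0],[0,2,2],[0,0,4]]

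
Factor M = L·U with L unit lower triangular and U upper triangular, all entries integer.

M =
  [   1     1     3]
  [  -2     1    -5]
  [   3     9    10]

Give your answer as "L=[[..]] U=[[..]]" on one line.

L=[[1,0,0],[-2,1,0],[3,2,1]] U=[[1,1,3],[0,3,1],[0,0,-1]]

  R1 -= -2·R0 → [0,3,1]
  R2 -= 3·R0 → [0,6,1]
  R2 -= 2·R1 → [0,0,-1]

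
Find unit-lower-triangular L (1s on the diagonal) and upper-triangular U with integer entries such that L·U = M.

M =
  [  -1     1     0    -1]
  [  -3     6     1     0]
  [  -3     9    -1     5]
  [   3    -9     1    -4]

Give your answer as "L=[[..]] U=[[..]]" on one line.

  R1 -= 3·R0 → [0,3,1,3]
  R2 -= 3·R0 → [0,6,-1,8]
  R3 -= -3·R0 → [0,-6,1,-7]
  R2 -= 2·R1 → [0,0,-3,2]
  R3 -= -2·R1 → [0,0,3,-1]
  R3 -= -1·R2 → [0,0,0,1]

L=[[1,0,0,0],[3,1,0,0],[3,2,1,0],[-3,-2,-1,1]] U=[[-1,1,0,-1],[0,3,1,3],[0,0,-3,2],[0,0,0,1]]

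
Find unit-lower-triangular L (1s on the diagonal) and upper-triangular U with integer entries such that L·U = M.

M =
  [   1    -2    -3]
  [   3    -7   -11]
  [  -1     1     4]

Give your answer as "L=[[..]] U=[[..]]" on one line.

  R1 -= 3·R0 → [0,-1,-2]
  R2 -= -1·R0 → [0,-1,1]
  R2 -= 1·R1 → [0,0,3]

L=[[1,0,0],[3,1,0],[-1,1,1]] U=[[1,-2,-3],[0,-1,-2],[0,0,3]]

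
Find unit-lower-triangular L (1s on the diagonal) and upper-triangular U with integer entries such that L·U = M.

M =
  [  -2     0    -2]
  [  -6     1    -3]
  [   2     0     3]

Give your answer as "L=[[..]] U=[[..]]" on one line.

  r1 -= 3·r0 → [0,1,3]
  r2 -= -1·r0 → [0,0,1]
  r2 -= 0·r1 → [0,0,1]

L=[[1,0,0],[3,1,0],[-1,0,1]] U=[[-2,0,-2],[0,1,3],[0,0,1]]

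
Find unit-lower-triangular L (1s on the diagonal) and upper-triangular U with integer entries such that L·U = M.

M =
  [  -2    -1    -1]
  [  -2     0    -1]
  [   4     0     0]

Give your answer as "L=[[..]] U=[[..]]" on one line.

  r1 -= 1·r0 → [0,1,0]
  r2 -= -2·r0 → [0,-2,-2]
  r2 -= -2·r1 → [0,0,-2]

L=[[1,0,0],[1,1,0],[-2,-2,1]] U=[[-2,-1,-1],[0,1,0],[0,0,-2]]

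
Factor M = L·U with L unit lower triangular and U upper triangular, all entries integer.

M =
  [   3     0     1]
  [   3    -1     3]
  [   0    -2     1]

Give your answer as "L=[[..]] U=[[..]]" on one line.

  R1 -= 1·R0 → [0,-1,2]
  R2 -= 0·R0 → [0,-2,1]
  R2 -= 2·R1 → [0,0,-3]

L=[[1,0,0],[1,1,0],[0,2,1]] U=[[3,0,1],[0,-1,2],[0,0,-3]]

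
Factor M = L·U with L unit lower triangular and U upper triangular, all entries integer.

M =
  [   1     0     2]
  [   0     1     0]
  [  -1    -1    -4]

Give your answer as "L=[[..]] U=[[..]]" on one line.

  row1 -= 0·row0 → [0,1,0]
  row2 -= -1·row0 → [0,-1,-2]
  row2 -= -1·row1 → [0,0,-2]

L=[[1,0,0],[0,1,0],[-1,-1,1]] U=[[1,0,2],[0,1,0],[0,0,-2]]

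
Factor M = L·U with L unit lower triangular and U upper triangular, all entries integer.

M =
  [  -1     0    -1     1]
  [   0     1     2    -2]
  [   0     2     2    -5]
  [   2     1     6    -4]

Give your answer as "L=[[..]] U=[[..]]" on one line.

L=[[1,0,0,0],[0,1,0,0],[0,2,1,0],[-2,1,-1,1]] U=[[-1,0,-1,1],[0,1,2,-2],[0,0,-2,-1],[0,0,0,-1]]

  R1 -= 0·R0 → [0,1,2,-2]
  R2 -= 0·R0 → [0,2,2,-5]
  R3 -= -2·R0 → [0,1,4,-2]
  R2 -= 2·R1 → [0,0,-2,-1]
  R3 -= 1·R1 → [0,0,2,0]
  R3 -= -1·R2 → [0,0,0,-1]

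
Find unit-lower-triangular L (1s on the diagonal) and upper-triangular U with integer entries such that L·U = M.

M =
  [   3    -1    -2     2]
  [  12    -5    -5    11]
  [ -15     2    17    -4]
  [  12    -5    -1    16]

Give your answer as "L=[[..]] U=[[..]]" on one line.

L=[[1,0,0,0],[4,1,0,0],[-5,3,1,0],[4,1,-2,1]] U=[[3,-1,-2,2],[0,-1,3,3],[0,0,-2,-3],[0,0,0,-1]]

  row1 -= 4·row0 → [0,-1,3,3]
  row2 -= -5·row0 → [0,-3,7,6]
  row3 -= 4·row0 → [0,-1,7,8]
  row2 -= 3·row1 → [0,0,-2,-3]
  row3 -= 1·row1 → [0,0,4,5]
  row3 -= -2·row2 → [0,0,0,-1]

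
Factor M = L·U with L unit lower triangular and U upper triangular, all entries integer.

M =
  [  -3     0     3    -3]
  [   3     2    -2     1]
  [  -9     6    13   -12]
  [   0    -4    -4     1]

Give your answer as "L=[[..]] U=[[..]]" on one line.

  row1 -= -1·row0 → [0,2,1,-2]
  row2 -= 3·row0 → [0,6,4,-3]
  row3 -= 0·row0 → [0,-4,-4,1]
  row2 -= 3·row1 → [0,0,1,3]
  row3 -= -2·row1 → [0,0,-2,-3]
  row3 -= -2·row2 → [0,0,0,3]

L=[[1,0,0,0],[-1,1,0,0],[3,3,1,0],[0,-2,-2,1]] U=[[-3,0,3,-3],[0,2,1,-2],[0,0,1,3],[0,0,0,3]]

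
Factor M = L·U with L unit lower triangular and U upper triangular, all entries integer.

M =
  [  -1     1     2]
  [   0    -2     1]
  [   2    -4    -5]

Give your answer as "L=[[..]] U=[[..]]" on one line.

  R1 -= 0·R0 → [0,-2,1]
  R2 -= -2·R0 → [0,-2,-1]
  R2 -= 1·R1 → [0,0,-2]

L=[[1,0,0],[0,1,0],[-2,1,1]] U=[[-1,1,2],[0,-2,1],[0,0,-2]]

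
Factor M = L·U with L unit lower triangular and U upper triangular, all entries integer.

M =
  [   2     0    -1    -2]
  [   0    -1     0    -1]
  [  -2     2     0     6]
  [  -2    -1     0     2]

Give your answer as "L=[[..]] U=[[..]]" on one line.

L=[[1,0,0,0],[0,1,0,0],[-1,-2,1,0],[-1,1,1,1]] U=[[2,0,-1,-2],[0,-1,0,-1],[0,0,-1,2],[0,0,0,-1]]

  row1 -= 0·row0 → [0,-1,0,-1]
  row2 -= -1·row0 → [0,2,-1,4]
  row3 -= -1·row0 → [0,-1,-1,0]
  row2 -= -2·row1 → [0,0,-1,2]
  row3 -= 1·row1 → [0,0,-1,1]
  row3 -= 1·row2 → [0,0,0,-1]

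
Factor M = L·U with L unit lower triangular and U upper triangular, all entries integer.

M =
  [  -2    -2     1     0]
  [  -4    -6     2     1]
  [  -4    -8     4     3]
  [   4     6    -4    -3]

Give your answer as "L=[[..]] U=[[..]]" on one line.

L=[[1,0,0,0],[2,1,0,0],[2,2,1,0],[-2,-1,-1,1]] U=[[-2,-2,1,0],[0,-2,0,1],[0,0,2,1],[0,0,0,-1]]

  row1 -= 2·row0 → [0,-2,0,1]
  row2 -= 2·row0 → [0,-4,2,3]
  row3 -= -2·row0 → [0,2,-2,-3]
  row2 -= 2·row1 → [0,0,2,1]
  row3 -= -1·row1 → [0,0,-2,-2]
  row3 -= -1·row2 → [0,0,0,-1]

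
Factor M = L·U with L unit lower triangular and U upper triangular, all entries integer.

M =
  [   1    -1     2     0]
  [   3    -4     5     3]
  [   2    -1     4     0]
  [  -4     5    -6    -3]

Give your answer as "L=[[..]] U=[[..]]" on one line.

L=[[1,0,0,0],[3,1,0,0],[2,-1,1,0],[-4,-1,-1,1]] U=[[1,-1,2,0],[0,-1,-1,3],[0,0,-1,3],[0,0,0,3]]

  row1 -= 3·row0 → [0,-1,-1,3]
  row2 -= 2·row0 → [0,1,0,0]
  row3 -= -4·row0 → [0,1,2,-3]
  row2 -= -1·row1 → [0,0,-1,3]
  row3 -= -1·row1 → [0,0,1,0]
  row3 -= -1·row2 → [0,0,0,3]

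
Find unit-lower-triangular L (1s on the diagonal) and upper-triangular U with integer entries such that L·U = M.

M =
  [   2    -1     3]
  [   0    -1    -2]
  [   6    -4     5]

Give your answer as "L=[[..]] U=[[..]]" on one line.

L=[[1,0,0],[0,1,0],[3,1,1]] U=[[2,-1,3],[0,-1,-2],[0,0,-2]]

  r1 -= 0·r0 → [0,-1,-2]
  r2 -= 3·r0 → [0,-1,-4]
  r2 -= 1·r1 → [0,0,-2]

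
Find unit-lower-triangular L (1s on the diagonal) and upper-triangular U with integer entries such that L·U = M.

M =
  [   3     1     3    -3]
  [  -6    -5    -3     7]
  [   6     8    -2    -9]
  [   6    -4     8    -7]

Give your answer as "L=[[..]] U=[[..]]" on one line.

  r1 -= -2·r0 → [0,-3,3,1]
  r2 -= 2·r0 → [0,6,-8,-3]
  r3 -= 2·r0 → [0,-6,2,-1]
  r2 -= -2·r1 → [0,0,-2,-1]
  r3 -= 2·r1 → [0,0,-4,-3]
  r3 -= 2·r2 → [0,0,0,-1]

L=[[1,0,0,0],[-2,1,0,0],[2,-2,1,0],[2,2,2,1]] U=[[3,1,3,-3],[0,-3,3,1],[0,0,-2,-1],[0,0,0,-1]]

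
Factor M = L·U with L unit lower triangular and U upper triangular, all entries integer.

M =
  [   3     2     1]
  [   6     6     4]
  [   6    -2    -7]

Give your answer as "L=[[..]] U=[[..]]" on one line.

  row1 -= 2·row0 → [0,2,2]
  row2 -= 2·row0 → [0,-6,-9]
  row2 -= -3·row1 → [0,0,-3]

L=[[1,0,0],[2,1,0],[2,-3,1]] U=[[3,2,1],[0,2,2],[0,0,-3]]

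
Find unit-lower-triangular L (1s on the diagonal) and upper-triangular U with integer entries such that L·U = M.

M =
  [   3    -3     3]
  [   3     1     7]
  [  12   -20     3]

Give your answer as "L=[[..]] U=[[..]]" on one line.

L=[[1,0,0],[1,1,0],[4,-2,1]] U=[[3,-3,3],[0,4,4],[0,0,-1]]

  r1 -= 1·r0 → [0,4,4]
  r2 -= 4·r0 → [0,-8,-9]
  r2 -= -2·r1 → [0,0,-1]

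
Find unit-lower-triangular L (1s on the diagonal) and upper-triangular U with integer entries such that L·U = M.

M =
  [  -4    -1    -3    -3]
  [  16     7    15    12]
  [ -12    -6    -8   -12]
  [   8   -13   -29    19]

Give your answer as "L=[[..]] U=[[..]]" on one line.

L=[[1,0,0,0],[-4,1,0,0],[3,-1,1,0],[-2,-5,-5,1]] U=[[-4,-1,-3,-3],[0,3,3,0],[0,0,4,-3],[0,0,0,-2]]

  r1 -= -4·r0 → [0,3,3,0]
  r2 -= 3·r0 → [0,-3,1,-3]
  r3 -= -2·r0 → [0,-15,-35,13]
  r2 -= -1·r1 → [0,0,4,-3]
  r3 -= -5·r1 → [0,0,-20,13]
  r3 -= -5·r2 → [0,0,0,-2]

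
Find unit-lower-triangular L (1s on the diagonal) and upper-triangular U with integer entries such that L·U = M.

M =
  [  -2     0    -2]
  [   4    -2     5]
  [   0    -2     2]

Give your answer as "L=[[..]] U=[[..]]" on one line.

  r1 -= -2·r0 → [0,-2,1]
  r2 -= 0·r0 → [0,-2,2]
  r2 -= 1·r1 → [0,0,1]

L=[[1,0,0],[-2,1,0],[0,1,1]] U=[[-2,0,-2],[0,-2,1],[0,0,1]]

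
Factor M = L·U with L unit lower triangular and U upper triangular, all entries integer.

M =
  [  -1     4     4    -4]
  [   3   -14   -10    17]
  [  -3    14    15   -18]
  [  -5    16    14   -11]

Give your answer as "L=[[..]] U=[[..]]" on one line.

  R1 -= -3·R0 → [0,-2,2,5]
  R2 -= 3·R0 → [0,2,3,-6]
  R3 -= 5·R0 → [0,-4,-6,9]
  R2 -= -1·R1 → [0,0,5,-1]
  R3 -= 2·R1 → [0,0,-10,-1]
  R3 -= -2·R2 → [0,0,0,-3]

L=[[1,0,0,0],[-3,1,0,0],[3,-1,1,0],[5,2,-2,1]] U=[[-1,4,4,-4],[0,-2,2,5],[0,0,5,-1],[0,0,0,-3]]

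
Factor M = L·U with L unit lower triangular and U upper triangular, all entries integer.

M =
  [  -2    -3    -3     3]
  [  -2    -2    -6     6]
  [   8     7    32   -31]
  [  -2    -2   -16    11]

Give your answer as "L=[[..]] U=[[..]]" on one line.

L=[[1,0,0,0],[1,1,0,0],[-4,-5,1,0],[1,1,-2,1]] U=[[-2,-3,-3,3],[0,1,-3,3],[0,0,5,-4],[0,0,0,-3]]

  r1 -= 1·r0 → [0,1,-3,3]
  r2 -= -4·r0 → [0,-5,20,-19]
  r3 -= 1·r0 → [0,1,-13,8]
  r2 -= -5·r1 → [0,0,5,-4]
  r3 -= 1·r1 → [0,0,-10,5]
  r3 -= -2·r2 → [0,0,0,-3]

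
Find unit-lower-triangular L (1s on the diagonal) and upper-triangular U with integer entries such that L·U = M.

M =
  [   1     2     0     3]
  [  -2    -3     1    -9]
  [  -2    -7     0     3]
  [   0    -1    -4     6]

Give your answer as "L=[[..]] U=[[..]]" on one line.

L=[[1,0,0,0],[-2,1,0,0],[-2,-3,1,0],[0,-1,-1,1]] U=[[1,2,0,3],[0,1,1,-3],[0,0,3,0],[0,0,0,3]]

  r1 -= -2·r0 → [0,1,1,-3]
  r2 -= -2·r0 → [0,-3,0,9]
  r3 -= 0·r0 → [0,-1,-4,6]
  r2 -= -3·r1 → [0,0,3,0]
  r3 -= -1·r1 → [0,0,-3,3]
  r3 -= -1·r2 → [0,0,0,3]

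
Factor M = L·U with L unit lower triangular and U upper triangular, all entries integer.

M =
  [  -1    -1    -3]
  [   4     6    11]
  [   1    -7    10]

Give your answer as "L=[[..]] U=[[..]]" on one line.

L=[[1,0,0],[-4,1,0],[-1,-4,1]] U=[[-1,-1,-3],[0,2,-1],[0,0,3]]

  row1 -= -4·row0 → [0,2,-1]
  row2 -= -1·row0 → [0,-8,7]
  row2 -= -4·row1 → [0,0,3]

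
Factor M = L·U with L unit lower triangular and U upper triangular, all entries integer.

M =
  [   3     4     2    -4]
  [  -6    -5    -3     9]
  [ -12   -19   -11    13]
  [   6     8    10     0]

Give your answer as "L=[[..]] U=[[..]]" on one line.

  row1 -= -2·row0 → [0,3,1,1]
  row2 -= -4·row0 → [0,-3,-3,-3]
  row3 -= 2·row0 → [0,0,6,8]
  row2 -= -1·row1 → [0,0,-2,-2]
  row3 -= 0·row1 → [0,0,6,8]
  row3 -= -3·row2 → [0,0,0,2]

L=[[1,0,0,0],[-2,1,0,0],[-4,-1,1,0],[2,0,-3,1]] U=[[3,4,2,-4],[0,3,1,1],[0,0,-2,-2],[0,0,0,2]]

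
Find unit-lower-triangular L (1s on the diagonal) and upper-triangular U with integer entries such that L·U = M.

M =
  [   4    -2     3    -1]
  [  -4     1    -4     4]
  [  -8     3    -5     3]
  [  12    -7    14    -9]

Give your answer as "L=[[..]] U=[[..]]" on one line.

L=[[1,0,0,0],[-1,1,0,0],[-2,1,1,0],[3,1,3,1]] U=[[4,-2,3,-1],[0,-1,-1,3],[0,0,2,-2],[0,0,0,-3]]

  r1 -= -1·r0 → [0,-1,-1,3]
  r2 -= -2·r0 → [0,-1,1,1]
  r3 -= 3·r0 → [0,-1,5,-6]
  r2 -= 1·r1 → [0,0,2,-2]
  r3 -= 1·r1 → [0,0,6,-9]
  r3 -= 3·r2 → [0,0,0,-3]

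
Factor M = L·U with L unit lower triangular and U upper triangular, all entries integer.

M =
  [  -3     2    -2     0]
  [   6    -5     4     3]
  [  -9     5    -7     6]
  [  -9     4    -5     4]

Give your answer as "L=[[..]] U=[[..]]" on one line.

  row1 -= -2·row0 → [0,-1,0,3]
  row2 -= 3·row0 → [0,-1,-1,6]
  row3 -= 3·row0 → [0,-2,1,4]
  row2 -= 1·row1 → [0,0,-1,3]
  row3 -= 2·row1 → [0,0,1,-2]
  row3 -= -1·row2 → [0,0,0,1]

L=[[1,0,0,0],[-2,1,0,0],[3,1,1,0],[3,2,-1,1]] U=[[-3,2,-2,0],[0,-1,0,3],[0,0,-1,3],[0,0,0,1]]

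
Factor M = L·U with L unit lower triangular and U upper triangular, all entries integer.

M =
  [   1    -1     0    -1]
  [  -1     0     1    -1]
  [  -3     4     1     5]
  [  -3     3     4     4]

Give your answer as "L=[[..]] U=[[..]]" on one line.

  r1 -= -1·r0 → [0,-1,1,-2]
  r2 -= -3·r0 → [0,1,1,2]
  r3 -= -3·r0 → [0,0,4,1]
  r2 -= -1·r1 → [0,0,2,0]
  r3 -= 0·r1 → [0,0,4,1]
  r3 -= 2·r2 → [0,0,0,1]

L=[[1,0,0,0],[-1,1,0,0],[-3,-1,1,0],[-3,0,2,1]] U=[[1,-1,0,-1],[0,-1,1,-2],[0,0,2,0],[0,0,0,1]]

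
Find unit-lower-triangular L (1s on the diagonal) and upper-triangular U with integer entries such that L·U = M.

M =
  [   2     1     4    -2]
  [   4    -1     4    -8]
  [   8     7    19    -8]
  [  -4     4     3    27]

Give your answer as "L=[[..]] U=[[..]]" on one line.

  row1 -= 2·row0 → [0,-3,-4,-4]
  row2 -= 4·row0 → [0,3,3,0]
  row3 -= -2·row0 → [0,6,11,23]
  row2 -= -1·row1 → [0,0,-1,-4]
  row3 -= -2·row1 → [0,0,3,15]
  row3 -= -3·row2 → [0,0,0,3]

L=[[1,0,0,0],[2,1,0,0],[4,-1,1,0],[-2,-2,-3,1]] U=[[2,1,4,-2],[0,-3,-4,-4],[0,0,-1,-4],[0,0,0,3]]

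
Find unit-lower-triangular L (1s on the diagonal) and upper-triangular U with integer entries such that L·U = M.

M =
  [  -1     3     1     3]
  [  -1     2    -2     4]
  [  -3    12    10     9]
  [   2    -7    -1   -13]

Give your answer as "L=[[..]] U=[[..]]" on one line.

  r1 -= 1·r0 → [0,-1,-3,1]
  r2 -= 3·r0 → [0,3,7,0]
  r3 -= -2·r0 → [0,-1,1,-7]
  r2 -= -3·r1 → [0,0,-2,3]
  r3 -= 1·r1 → [0,0,4,-8]
  r3 -= -2·r2 → [0,0,0,-2]

L=[[1,0,0,0],[1,1,0,0],[3,-3,1,0],[-2,1,-2,1]] U=[[-1,3,1,3],[0,-1,-3,1],[0,0,-2,3],[0,0,0,-2]]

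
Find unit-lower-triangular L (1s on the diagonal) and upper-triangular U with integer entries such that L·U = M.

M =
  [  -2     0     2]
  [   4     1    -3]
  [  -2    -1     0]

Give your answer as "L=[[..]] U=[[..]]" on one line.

  r1 -= -2·r0 → [0,1,1]
  r2 -= 1·r0 → [0,-1,-2]
  r2 -= -1·r1 → [0,0,-1]

L=[[1,0,0],[-2,1,0],[1,-1,1]] U=[[-2,0,2],[0,1,1],[0,0,-1]]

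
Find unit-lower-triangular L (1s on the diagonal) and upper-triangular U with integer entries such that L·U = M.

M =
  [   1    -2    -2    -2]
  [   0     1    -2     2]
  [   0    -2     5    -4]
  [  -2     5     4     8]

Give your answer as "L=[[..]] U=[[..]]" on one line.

  row1 -= 0·row0 → [0,1,-2,2]
  row2 -= 0·row0 → [0,-2,5,-4]
  row3 -= -2·row0 → [0,1,0,4]
  row2 -= -2·row1 → [0,0,1,0]
  row3 -= 1·row1 → [0,0,2,2]
  row3 -= 2·row2 → [0,0,0,2]

L=[[1,0,0,0],[0,1,0,0],[0,-2,1,0],[-2,1,2,1]] U=[[1,-2,-2,-2],[0,1,-2,2],[0,0,1,0],[0,0,0,2]]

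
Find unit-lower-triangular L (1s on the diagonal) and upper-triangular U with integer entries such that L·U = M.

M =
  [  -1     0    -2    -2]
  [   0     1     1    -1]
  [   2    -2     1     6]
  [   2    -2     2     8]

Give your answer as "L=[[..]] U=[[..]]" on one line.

  R1 -= 0·R0 → [0,1,1,-1]
  R2 -= -2·R0 → [0,-2,-3,2]
  R3 -= -2·R0 → [0,-2,-2,4]
  R2 -= -2·R1 → [0,0,-1,0]
  R3 -= -2·R1 → [0,0,0,2]
  R3 -= 0·R2 → [0,0,0,2]

L=[[1,0,0,0],[0,1,0,0],[-2,-2,1,0],[-2,-2,0,1]] U=[[-1,0,-2,-2],[0,1,1,-1],[0,0,-1,0],[0,0,0,2]]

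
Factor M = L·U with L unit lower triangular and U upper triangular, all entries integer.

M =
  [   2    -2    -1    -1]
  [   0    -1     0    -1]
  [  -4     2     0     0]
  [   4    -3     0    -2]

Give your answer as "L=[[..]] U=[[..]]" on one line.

L=[[1,0,0,0],[0,1,0,0],[-2,2,1,0],[2,-1,-1,1]] U=[[2,-2,-1,-1],[0,-1,0,-1],[0,0,-2,0],[0,0,0,-1]]

  r1 -= 0·r0 → [0,-1,0,-1]
  r2 -= -2·r0 → [0,-2,-2,-2]
  r3 -= 2·r0 → [0,1,2,0]
  r2 -= 2·r1 → [0,0,-2,0]
  r3 -= -1·r1 → [0,0,2,-1]
  r3 -= -1·r2 → [0,0,0,-1]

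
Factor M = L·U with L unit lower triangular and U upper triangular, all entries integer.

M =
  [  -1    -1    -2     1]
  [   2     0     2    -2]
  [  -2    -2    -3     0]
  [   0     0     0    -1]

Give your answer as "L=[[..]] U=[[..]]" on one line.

  R1 -= -2·R0 → [0,-2,-2,0]
  R2 -= 2·R0 → [0,0,1,-2]
  R3 -= 0·R0 → [0,0,0,-1]
  R2 -= 0·R1 → [0,0,1,-2]
  R3 -= 0·R1 → [0,0,0,-1]
  R3 -= 0·R2 → [0,0,0,-1]

L=[[1,0,0,0],[-2,1,0,0],[2,0,1,0],[0,0,0,1]] U=[[-1,-1,-2,1],[0,-2,-2,0],[0,0,1,-2],[0,0,0,-1]]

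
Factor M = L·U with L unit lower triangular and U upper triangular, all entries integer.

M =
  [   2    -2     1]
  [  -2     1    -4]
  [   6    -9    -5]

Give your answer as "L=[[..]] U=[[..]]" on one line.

L=[[1,0,0],[-1,1,0],[3,3,1]] U=[[2,-2,1],[0,-1,-3],[0,0,1]]

  row1 -= -1·row0 → [0,-1,-3]
  row2 -= 3·row0 → [0,-3,-8]
  row2 -= 3·row1 → [0,0,1]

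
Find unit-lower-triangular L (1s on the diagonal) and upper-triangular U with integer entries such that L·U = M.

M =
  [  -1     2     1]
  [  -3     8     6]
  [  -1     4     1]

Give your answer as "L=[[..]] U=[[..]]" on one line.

  row1 -= 3·row0 → [0,2,3]
  row2 -= 1·row0 → [0,2,0]
  row2 -= 1·row1 → [0,0,-3]

L=[[1,0,0],[3,1,0],[1,1,1]] U=[[-1,2,1],[0,2,3],[0,0,-3]]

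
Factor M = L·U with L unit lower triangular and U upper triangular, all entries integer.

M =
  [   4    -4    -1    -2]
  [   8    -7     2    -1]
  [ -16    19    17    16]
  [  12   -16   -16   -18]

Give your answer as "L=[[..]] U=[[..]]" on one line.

L=[[1,0,0,0],[2,1,0,0],[-4,3,1,0],[3,-4,3,1]] U=[[4,-4,-1,-2],[0,1,4,3],[0,0,1,-1],[0,0,0,3]]

  row1 -= 2·row0 → [0,1,4,3]
  row2 -= -4·row0 → [0,3,13,8]
  row3 -= 3·row0 → [0,-4,-13,-12]
  row2 -= 3·row1 → [0,0,1,-1]
  row3 -= -4·row1 → [0,0,3,0]
  row3 -= 3·row2 → [0,0,0,3]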